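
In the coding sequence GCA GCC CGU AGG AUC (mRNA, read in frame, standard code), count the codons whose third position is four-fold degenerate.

Codon 1 GCA (Ala): third position 4-fold.
Codon 2 GCC (Ala): third position 4-fold.
Codon 3 CGU (Arg): third position 4-fold.
Codon 4 AGG (Arg): third position 2-fold.
Codon 5 AUC (Ile): third position 3-fold.
Four-fold degenerate third positions: 3.

3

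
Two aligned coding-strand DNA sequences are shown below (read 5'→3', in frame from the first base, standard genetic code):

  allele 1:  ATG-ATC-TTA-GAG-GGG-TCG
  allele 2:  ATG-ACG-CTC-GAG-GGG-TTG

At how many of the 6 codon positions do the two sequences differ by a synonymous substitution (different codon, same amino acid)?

1

Codon 1: ATG Met / ATG Met — identical.
Codon 2: ATC Ile / ACG Thr — nonsynonymous.
Codon 3: TTA Leu / CTC Leu — synonymous.
Codon 4: GAG Glu / GAG Glu — identical.
Codon 5: GGG Gly / GGG Gly — identical.
Codon 6: TCG Ser / TTG Leu — nonsynonymous.
Synonymous differences: 1.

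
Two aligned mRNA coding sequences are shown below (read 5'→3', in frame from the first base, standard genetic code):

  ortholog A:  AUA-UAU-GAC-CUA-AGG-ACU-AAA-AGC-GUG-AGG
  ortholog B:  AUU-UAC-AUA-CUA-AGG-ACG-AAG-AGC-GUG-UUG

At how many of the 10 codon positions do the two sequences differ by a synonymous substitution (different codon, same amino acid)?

Codon 1: AUA Ile / AUU Ile — synonymous.
Codon 2: UAU Tyr / UAC Tyr — synonymous.
Codon 3: GAC Asp / AUA Ile — nonsynonymous.
Codon 4: CUA Leu / CUA Leu — identical.
Codon 5: AGG Arg / AGG Arg — identical.
Codon 6: ACU Thr / ACG Thr — synonymous.
Codon 7: AAA Lys / AAG Lys — synonymous.
Codon 8: AGC Ser / AGC Ser — identical.
Codon 9: GUG Val / GUG Val — identical.
Codon 10: AGG Arg / UUG Leu — nonsynonymous.
Synonymous differences: 4.

4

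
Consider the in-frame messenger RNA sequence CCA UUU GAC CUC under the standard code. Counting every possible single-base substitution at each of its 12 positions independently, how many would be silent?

Codon 1 (CCA, Pro): 3 synonymous substitutions.
Codon 2 (UUU, Phe): 1 synonymous substitution.
Codon 3 (GAC, Asp): 1 synonymous substitution.
Codon 4 (CUC, Leu): 3 synonymous substitutions.
Total: 3 + 1 + 1 + 3 = 8.

8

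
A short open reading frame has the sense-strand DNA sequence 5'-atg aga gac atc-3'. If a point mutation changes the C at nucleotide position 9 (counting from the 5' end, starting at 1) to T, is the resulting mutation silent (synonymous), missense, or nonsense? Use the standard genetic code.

Position 9 falls in codon 3: GAC → Asp.
After the substitution the codon is GAT → Asp.
Both encode Asp, so the change is synonymous.

silent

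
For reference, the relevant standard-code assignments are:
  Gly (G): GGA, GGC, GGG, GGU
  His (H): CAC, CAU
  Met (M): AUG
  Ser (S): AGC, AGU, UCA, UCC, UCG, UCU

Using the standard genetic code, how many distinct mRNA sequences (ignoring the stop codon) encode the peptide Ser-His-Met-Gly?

48

Ser: 6 codons.
His: 2 codons.
Met: 1 codon.
Gly: 4 codons.
6 × 2 × 1 × 4 = 48.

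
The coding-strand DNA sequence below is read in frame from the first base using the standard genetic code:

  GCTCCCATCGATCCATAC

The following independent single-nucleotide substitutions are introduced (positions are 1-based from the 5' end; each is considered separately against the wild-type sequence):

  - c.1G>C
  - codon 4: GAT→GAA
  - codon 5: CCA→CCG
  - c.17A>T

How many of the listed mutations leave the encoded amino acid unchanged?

1

Codon 1: GCT (Ala) → CCT (Pro) — missense.
Codon 4: GAT (Asp) → GAA (Glu) — missense.
Codon 5: CCA (Pro) → CCG (Pro) — synonymous.
Codon 6: TAC (Tyr) → TTC (Phe) — missense.
Synonymous: 1 of 4.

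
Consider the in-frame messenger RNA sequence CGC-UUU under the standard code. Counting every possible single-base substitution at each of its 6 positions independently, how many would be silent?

Codon 1 (CGC, Arg): 3 synonymous substitutions.
Codon 2 (UUU, Phe): 1 synonymous substitution.
Total: 3 + 1 = 4.

4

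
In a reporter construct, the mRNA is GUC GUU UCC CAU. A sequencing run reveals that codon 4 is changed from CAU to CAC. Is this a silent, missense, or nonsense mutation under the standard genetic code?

Position 12 falls in codon 4: CAU → His.
After the substitution the codon is CAC → His.
Both encode His, so the change is synonymous.

silent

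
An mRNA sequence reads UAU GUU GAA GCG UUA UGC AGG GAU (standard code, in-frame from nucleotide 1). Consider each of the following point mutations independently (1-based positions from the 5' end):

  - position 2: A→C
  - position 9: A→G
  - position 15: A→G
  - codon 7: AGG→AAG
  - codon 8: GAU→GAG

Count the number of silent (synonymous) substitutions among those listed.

2

Codon 1: UAU (Tyr) → UCU (Ser) — missense.
Codon 3: GAA (Glu) → GAG (Glu) — synonymous.
Codon 5: UUA (Leu) → UUG (Leu) — synonymous.
Codon 7: AGG (Arg) → AAG (Lys) — missense.
Codon 8: GAU (Asp) → GAG (Glu) — missense.
Synonymous: 2 of 5.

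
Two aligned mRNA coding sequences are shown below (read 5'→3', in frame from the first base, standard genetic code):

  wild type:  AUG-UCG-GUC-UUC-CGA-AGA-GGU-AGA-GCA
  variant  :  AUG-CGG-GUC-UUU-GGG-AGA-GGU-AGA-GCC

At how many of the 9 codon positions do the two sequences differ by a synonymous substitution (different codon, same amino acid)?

2

Codon 1: AUG Met / AUG Met — identical.
Codon 2: UCG Ser / CGG Arg — nonsynonymous.
Codon 3: GUC Val / GUC Val — identical.
Codon 4: UUC Phe / UUU Phe — synonymous.
Codon 5: CGA Arg / GGG Gly — nonsynonymous.
Codon 6: AGA Arg / AGA Arg — identical.
Codon 7: GGU Gly / GGU Gly — identical.
Codon 8: AGA Arg / AGA Arg — identical.
Codon 9: GCA Ala / GCC Ala — synonymous.
Synonymous differences: 2.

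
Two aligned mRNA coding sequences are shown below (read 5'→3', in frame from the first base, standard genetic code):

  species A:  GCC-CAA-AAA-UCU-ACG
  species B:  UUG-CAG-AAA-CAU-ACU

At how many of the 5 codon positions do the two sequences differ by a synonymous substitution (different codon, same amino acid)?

Codon 1: GCC Ala / UUG Leu — nonsynonymous.
Codon 2: CAA Gln / CAG Gln — synonymous.
Codon 3: AAA Lys / AAA Lys — identical.
Codon 4: UCU Ser / CAU His — nonsynonymous.
Codon 5: ACG Thr / ACU Thr — synonymous.
Synonymous differences: 2.

2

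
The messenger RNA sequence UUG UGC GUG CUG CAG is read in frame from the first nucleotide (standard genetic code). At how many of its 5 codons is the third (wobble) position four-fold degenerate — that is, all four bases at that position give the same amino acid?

2

Codon 1 UUG (Leu): third position 2-fold.
Codon 2 UGC (Cys): third position 2-fold.
Codon 3 GUG (Val): third position 4-fold.
Codon 4 CUG (Leu): third position 4-fold.
Codon 5 CAG (Gln): third position 2-fold.
Four-fold degenerate third positions: 2.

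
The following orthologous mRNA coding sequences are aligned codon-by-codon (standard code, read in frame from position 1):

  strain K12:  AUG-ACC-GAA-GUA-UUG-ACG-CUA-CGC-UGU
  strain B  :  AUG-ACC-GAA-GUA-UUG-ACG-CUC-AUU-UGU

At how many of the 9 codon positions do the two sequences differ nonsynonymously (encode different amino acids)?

Codon 1: AUG Met / AUG Met — identical.
Codon 2: ACC Thr / ACC Thr — identical.
Codon 3: GAA Glu / GAA Glu — identical.
Codon 4: GUA Val / GUA Val — identical.
Codon 5: UUG Leu / UUG Leu — identical.
Codon 6: ACG Thr / ACG Thr — identical.
Codon 7: CUA Leu / CUC Leu — synonymous.
Codon 8: CGC Arg / AUU Ile — nonsynonymous.
Codon 9: UGU Cys / UGU Cys — identical.
Nonsynonymous differences: 1.

1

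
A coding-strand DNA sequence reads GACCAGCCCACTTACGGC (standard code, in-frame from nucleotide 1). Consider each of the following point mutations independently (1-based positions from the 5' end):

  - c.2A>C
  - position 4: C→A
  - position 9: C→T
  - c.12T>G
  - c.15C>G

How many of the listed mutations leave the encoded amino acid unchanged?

Codon 1: GAC (Asp) → GCC (Ala) — missense.
Codon 2: CAG (Gln) → AAG (Lys) — missense.
Codon 3: CCC (Pro) → CCT (Pro) — synonymous.
Codon 4: ACT (Thr) → ACG (Thr) — synonymous.
Codon 5: TAC (Tyr) → TAG (Stop) — nonsense.
Synonymous: 2 of 5.

2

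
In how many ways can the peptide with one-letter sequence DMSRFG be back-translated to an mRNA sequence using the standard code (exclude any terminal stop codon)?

576

Asp: 2 codons.
Met: 1 codon.
Ser: 6 codons.
Arg: 6 codons.
Phe: 2 codons.
Gly: 4 codons.
2 × 1 × 6 × 6 × 2 × 4 = 576.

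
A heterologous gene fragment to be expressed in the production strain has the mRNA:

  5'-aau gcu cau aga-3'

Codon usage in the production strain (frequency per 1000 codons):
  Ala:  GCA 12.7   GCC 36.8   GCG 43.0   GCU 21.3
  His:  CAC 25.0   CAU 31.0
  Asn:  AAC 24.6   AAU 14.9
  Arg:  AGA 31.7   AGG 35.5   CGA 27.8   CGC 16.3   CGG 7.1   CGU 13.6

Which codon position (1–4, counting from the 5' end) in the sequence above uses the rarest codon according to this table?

Codon 1 AAU (Asn): 14.9 per 1000.
Codon 2 GCU (Ala): 21.3 per 1000.
Codon 3 CAU (His): 31.0 per 1000.
Codon 4 AGA (Arg): 31.7 per 1000.
Lowest frequency is 14.9 at codon 1.

1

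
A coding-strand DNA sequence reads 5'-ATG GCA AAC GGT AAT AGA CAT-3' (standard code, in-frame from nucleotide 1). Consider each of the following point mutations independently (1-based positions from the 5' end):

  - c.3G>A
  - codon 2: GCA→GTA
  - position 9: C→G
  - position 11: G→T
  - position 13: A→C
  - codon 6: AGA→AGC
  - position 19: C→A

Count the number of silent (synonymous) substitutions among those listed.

Codon 1: ATG (Met) → ATA (Ile) — missense.
Codon 2: GCA (Ala) → GTA (Val) — missense.
Codon 3: AAC (Asn) → AAG (Lys) — missense.
Codon 4: GGT (Gly) → GTT (Val) — missense.
Codon 5: AAT (Asn) → CAT (His) — missense.
Codon 6: AGA (Arg) → AGC (Ser) — missense.
Codon 7: CAT (His) → AAT (Asn) — missense.
Synonymous: 0 of 7.

0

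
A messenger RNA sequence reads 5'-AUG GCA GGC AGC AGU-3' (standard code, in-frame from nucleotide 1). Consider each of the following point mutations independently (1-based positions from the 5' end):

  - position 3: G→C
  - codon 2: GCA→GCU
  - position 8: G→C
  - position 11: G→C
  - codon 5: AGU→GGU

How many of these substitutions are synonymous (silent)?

1

Codon 1: AUG (Met) → AUC (Ile) — missense.
Codon 2: GCA (Ala) → GCU (Ala) — synonymous.
Codon 3: GGC (Gly) → GCC (Ala) — missense.
Codon 4: AGC (Ser) → ACC (Thr) — missense.
Codon 5: AGU (Ser) → GGU (Gly) — missense.
Synonymous: 1 of 5.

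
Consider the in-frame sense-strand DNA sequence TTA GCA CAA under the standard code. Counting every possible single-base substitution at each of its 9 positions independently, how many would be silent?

Codon 1 (TTA, Leu): 2 synonymous substitutions.
Codon 2 (GCA, Ala): 3 synonymous substitutions.
Codon 3 (CAA, Gln): 1 synonymous substitution.
Total: 2 + 3 + 1 = 6.

6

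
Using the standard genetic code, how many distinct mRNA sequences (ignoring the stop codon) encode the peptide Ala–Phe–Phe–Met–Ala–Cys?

Ala: 4 codons.
Phe: 2 codons.
Phe: 2 codons.
Met: 1 codon.
Ala: 4 codons.
Cys: 2 codons.
4 × 2 × 2 × 1 × 4 × 2 = 128.

128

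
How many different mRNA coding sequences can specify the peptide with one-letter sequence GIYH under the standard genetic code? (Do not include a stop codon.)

Gly: 4 codons.
Ile: 3 codons.
Tyr: 2 codons.
His: 2 codons.
4 × 3 × 2 × 2 = 48.

48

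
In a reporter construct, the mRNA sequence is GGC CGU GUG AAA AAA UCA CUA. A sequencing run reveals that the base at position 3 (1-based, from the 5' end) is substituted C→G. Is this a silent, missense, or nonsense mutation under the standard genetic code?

silent

Position 3 falls in codon 1: GGC → Gly.
After the substitution the codon is GGG → Gly.
Both encode Gly, so the change is synonymous.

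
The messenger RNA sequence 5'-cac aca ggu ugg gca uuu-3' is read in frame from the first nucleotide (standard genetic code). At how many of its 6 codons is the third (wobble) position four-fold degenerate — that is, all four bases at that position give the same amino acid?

3

Codon 1 CAC (His): third position 2-fold.
Codon 2 ACA (Thr): third position 4-fold.
Codon 3 GGU (Gly): third position 4-fold.
Codon 4 UGG (Trp): third position 1-fold.
Codon 5 GCA (Ala): third position 4-fold.
Codon 6 UUU (Phe): third position 2-fold.
Four-fold degenerate third positions: 3.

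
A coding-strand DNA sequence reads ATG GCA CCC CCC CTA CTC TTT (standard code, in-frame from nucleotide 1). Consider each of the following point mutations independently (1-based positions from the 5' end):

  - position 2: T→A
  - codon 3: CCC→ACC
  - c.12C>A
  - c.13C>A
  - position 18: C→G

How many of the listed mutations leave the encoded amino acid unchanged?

Codon 1: ATG (Met) → AAG (Lys) — missense.
Codon 3: CCC (Pro) → ACC (Thr) — missense.
Codon 4: CCC (Pro) → CCA (Pro) — synonymous.
Codon 5: CTA (Leu) → ATA (Ile) — missense.
Codon 6: CTC (Leu) → CTG (Leu) — synonymous.
Synonymous: 2 of 5.

2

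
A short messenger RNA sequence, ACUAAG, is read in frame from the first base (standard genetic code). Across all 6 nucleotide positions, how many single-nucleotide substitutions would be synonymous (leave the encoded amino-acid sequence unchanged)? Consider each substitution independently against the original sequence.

4

Codon 1 (ACU, Thr): 3 synonymous substitutions.
Codon 2 (AAG, Lys): 1 synonymous substitution.
Total: 3 + 1 = 4.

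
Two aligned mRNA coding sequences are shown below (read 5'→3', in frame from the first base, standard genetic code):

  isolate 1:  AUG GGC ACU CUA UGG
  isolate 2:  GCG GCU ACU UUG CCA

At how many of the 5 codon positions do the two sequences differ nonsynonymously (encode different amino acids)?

Codon 1: AUG Met / GCG Ala — nonsynonymous.
Codon 2: GGC Gly / GCU Ala — nonsynonymous.
Codon 3: ACU Thr / ACU Thr — identical.
Codon 4: CUA Leu / UUG Leu — synonymous.
Codon 5: UGG Trp / CCA Pro — nonsynonymous.
Nonsynonymous differences: 3.

3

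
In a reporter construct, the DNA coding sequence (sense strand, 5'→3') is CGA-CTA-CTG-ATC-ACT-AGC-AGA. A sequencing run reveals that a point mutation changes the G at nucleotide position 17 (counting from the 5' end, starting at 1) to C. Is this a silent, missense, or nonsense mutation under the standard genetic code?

missense

Position 17 falls in codon 6: AGC → Ser.
After the substitution the codon is ACC → Thr.
Ser ≠ Thr, so this is a missense mutation.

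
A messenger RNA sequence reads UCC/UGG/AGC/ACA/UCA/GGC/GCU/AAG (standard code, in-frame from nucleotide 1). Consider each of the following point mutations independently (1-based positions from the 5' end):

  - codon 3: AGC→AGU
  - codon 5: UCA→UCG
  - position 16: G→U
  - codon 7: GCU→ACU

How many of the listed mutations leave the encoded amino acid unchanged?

2

Codon 3: AGC (Ser) → AGU (Ser) — synonymous.
Codon 5: UCA (Ser) → UCG (Ser) — synonymous.
Codon 6: GGC (Gly) → UGC (Cys) — missense.
Codon 7: GCU (Ala) → ACU (Thr) — missense.
Synonymous: 2 of 4.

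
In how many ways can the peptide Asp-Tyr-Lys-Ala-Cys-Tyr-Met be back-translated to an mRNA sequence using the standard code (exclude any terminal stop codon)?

Asp: 2 codons.
Tyr: 2 codons.
Lys: 2 codons.
Ala: 4 codons.
Cys: 2 codons.
Tyr: 2 codons.
Met: 1 codon.
2 × 2 × 2 × 4 × 2 × 2 × 1 = 128.

128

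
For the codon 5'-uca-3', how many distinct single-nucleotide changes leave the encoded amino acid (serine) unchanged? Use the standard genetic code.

3

Position 1: none → 0 synonymous.
Position 2: none → 0 synonymous.
Position 3: UCU, UCC, UCG → 3 synonymous.
Total: 0 + 0 + 3 = 3.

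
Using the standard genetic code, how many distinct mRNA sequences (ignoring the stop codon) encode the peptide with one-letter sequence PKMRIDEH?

1152

Pro: 4 codons.
Lys: 2 codons.
Met: 1 codon.
Arg: 6 codons.
Ile: 3 codons.
Asp: 2 codons.
Glu: 2 codons.
His: 2 codons.
4 × 2 × 1 × 6 × 3 × 2 × 2 × 2 = 1152.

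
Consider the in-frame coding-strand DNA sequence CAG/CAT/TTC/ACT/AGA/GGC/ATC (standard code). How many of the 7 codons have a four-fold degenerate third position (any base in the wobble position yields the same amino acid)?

Codon 1 CAG (Gln): third position 2-fold.
Codon 2 CAT (His): third position 2-fold.
Codon 3 TTC (Phe): third position 2-fold.
Codon 4 ACT (Thr): third position 4-fold.
Codon 5 AGA (Arg): third position 2-fold.
Codon 6 GGC (Gly): third position 4-fold.
Codon 7 ATC (Ile): third position 3-fold.
Four-fold degenerate third positions: 2.

2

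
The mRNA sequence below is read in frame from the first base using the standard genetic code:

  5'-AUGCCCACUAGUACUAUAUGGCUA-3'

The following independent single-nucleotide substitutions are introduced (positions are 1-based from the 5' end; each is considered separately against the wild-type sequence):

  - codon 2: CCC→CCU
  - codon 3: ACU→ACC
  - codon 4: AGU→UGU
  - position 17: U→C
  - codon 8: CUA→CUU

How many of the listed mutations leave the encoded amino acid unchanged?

Codon 2: CCC (Pro) → CCU (Pro) — synonymous.
Codon 3: ACU (Thr) → ACC (Thr) — synonymous.
Codon 4: AGU (Ser) → UGU (Cys) — missense.
Codon 6: AUA (Ile) → ACA (Thr) — missense.
Codon 8: CUA (Leu) → CUU (Leu) — synonymous.
Synonymous: 3 of 5.

3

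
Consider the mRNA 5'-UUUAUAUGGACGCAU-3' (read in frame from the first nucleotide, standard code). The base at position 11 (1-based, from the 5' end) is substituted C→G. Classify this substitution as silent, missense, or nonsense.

Position 11 falls in codon 4: ACG → Thr.
After the substitution the codon is AGG → Arg.
Thr ≠ Arg, so this is a missense mutation.

missense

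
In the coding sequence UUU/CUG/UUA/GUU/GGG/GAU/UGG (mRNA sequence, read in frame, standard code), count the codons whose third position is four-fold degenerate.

Codon 1 UUU (Phe): third position 2-fold.
Codon 2 CUG (Leu): third position 4-fold.
Codon 3 UUA (Leu): third position 2-fold.
Codon 4 GUU (Val): third position 4-fold.
Codon 5 GGG (Gly): third position 4-fold.
Codon 6 GAU (Asp): third position 2-fold.
Codon 7 UGG (Trp): third position 1-fold.
Four-fold degenerate third positions: 3.

3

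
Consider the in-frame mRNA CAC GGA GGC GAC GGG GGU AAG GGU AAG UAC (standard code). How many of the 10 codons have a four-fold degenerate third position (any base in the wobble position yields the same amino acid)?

5

Codon 1 CAC (His): third position 2-fold.
Codon 2 GGA (Gly): third position 4-fold.
Codon 3 GGC (Gly): third position 4-fold.
Codon 4 GAC (Asp): third position 2-fold.
Codon 5 GGG (Gly): third position 4-fold.
Codon 6 GGU (Gly): third position 4-fold.
Codon 7 AAG (Lys): third position 2-fold.
Codon 8 GGU (Gly): third position 4-fold.
Codon 9 AAG (Lys): third position 2-fold.
Codon 10 UAC (Tyr): third position 2-fold.
Four-fold degenerate third positions: 5.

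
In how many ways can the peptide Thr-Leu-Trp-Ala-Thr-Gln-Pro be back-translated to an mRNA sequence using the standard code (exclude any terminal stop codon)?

3072

Thr: 4 codons.
Leu: 6 codons.
Trp: 1 codon.
Ala: 4 codons.
Thr: 4 codons.
Gln: 2 codons.
Pro: 4 codons.
4 × 6 × 1 × 4 × 4 × 2 × 4 = 3072.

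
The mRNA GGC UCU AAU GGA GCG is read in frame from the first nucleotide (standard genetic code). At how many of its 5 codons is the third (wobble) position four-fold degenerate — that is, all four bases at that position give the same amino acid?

Codon 1 GGC (Gly): third position 4-fold.
Codon 2 UCU (Ser): third position 4-fold.
Codon 3 AAU (Asn): third position 2-fold.
Codon 4 GGA (Gly): third position 4-fold.
Codon 5 GCG (Ala): third position 4-fold.
Four-fold degenerate third positions: 4.

4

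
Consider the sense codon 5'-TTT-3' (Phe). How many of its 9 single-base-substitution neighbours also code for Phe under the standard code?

1

Position 1: none → 0 synonymous.
Position 2: none → 0 synonymous.
Position 3: TTC → 1 synonymous.
Total: 0 + 0 + 1 = 1.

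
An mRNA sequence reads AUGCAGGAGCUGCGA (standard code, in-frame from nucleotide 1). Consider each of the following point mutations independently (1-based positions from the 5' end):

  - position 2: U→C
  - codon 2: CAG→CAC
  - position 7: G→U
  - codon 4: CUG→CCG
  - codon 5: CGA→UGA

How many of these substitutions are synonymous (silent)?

0

Codon 1: AUG (Met) → ACG (Thr) — missense.
Codon 2: CAG (Gln) → CAC (His) — missense.
Codon 3: GAG (Glu) → UAG (Stop) — nonsense.
Codon 4: CUG (Leu) → CCG (Pro) — missense.
Codon 5: CGA (Arg) → UGA (Stop) — nonsense.
Synonymous: 0 of 5.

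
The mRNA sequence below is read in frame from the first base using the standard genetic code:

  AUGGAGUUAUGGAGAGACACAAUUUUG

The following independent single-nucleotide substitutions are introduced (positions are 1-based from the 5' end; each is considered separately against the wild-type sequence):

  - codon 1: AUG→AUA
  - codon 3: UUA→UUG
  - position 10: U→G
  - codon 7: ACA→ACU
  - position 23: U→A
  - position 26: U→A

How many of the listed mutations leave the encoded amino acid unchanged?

Codon 1: AUG (Met) → AUA (Ile) — missense.
Codon 3: UUA (Leu) → UUG (Leu) — synonymous.
Codon 4: UGG (Trp) → GGG (Gly) — missense.
Codon 7: ACA (Thr) → ACU (Thr) — synonymous.
Codon 8: AUU (Ile) → AAU (Asn) — missense.
Codon 9: UUG (Leu) → UAG (Stop) — nonsense.
Synonymous: 2 of 6.

2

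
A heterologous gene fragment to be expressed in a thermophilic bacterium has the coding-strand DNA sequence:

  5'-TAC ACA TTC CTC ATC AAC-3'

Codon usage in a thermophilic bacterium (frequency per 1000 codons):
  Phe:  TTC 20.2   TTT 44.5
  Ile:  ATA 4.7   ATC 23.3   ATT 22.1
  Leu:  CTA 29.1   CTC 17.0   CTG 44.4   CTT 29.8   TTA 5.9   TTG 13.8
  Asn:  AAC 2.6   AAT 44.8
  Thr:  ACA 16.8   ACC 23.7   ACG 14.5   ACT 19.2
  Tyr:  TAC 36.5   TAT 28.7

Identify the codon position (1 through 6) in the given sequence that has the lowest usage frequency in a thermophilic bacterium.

6

Codon 1 TAC (Tyr): 36.5 per 1000.
Codon 2 ACA (Thr): 16.8 per 1000.
Codon 3 TTC (Phe): 20.2 per 1000.
Codon 4 CTC (Leu): 17.0 per 1000.
Codon 5 ATC (Ile): 23.3 per 1000.
Codon 6 AAC (Asn): 2.6 per 1000.
Lowest frequency is 2.6 at codon 6.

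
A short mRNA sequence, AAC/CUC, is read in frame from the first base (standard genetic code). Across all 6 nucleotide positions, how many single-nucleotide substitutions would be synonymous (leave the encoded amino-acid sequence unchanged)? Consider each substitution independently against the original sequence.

Codon 1 (AAC, Asn): 1 synonymous substitution.
Codon 2 (CUC, Leu): 3 synonymous substitutions.
Total: 1 + 3 = 4.

4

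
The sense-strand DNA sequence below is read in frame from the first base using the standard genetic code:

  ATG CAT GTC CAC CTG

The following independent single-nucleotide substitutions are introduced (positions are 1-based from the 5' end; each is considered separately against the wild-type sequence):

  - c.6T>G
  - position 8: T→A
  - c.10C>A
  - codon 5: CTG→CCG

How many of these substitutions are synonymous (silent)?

0

Codon 2: CAT (His) → CAG (Gln) — missense.
Codon 3: GTC (Val) → GAC (Asp) — missense.
Codon 4: CAC (His) → AAC (Asn) — missense.
Codon 5: CTG (Leu) → CCG (Pro) — missense.
Synonymous: 0 of 4.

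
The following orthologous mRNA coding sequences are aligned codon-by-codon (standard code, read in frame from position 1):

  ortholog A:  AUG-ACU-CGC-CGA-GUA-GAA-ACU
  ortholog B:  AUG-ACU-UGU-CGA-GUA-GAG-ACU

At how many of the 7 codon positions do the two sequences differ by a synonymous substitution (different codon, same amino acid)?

1

Codon 1: AUG Met / AUG Met — identical.
Codon 2: ACU Thr / ACU Thr — identical.
Codon 3: CGC Arg / UGU Cys — nonsynonymous.
Codon 4: CGA Arg / CGA Arg — identical.
Codon 5: GUA Val / GUA Val — identical.
Codon 6: GAA Glu / GAG Glu — synonymous.
Codon 7: ACU Thr / ACU Thr — identical.
Synonymous differences: 1.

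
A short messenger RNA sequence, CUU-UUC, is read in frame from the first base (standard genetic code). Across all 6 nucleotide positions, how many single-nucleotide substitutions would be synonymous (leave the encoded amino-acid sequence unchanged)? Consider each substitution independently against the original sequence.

Codon 1 (CUU, Leu): 3 synonymous substitutions.
Codon 2 (UUC, Phe): 1 synonymous substitution.
Total: 3 + 1 = 4.

4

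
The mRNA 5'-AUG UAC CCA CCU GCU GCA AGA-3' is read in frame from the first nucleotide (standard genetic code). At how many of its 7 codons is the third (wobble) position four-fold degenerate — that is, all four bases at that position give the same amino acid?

4

Codon 1 AUG (Met): third position 1-fold.
Codon 2 UAC (Tyr): third position 2-fold.
Codon 3 CCA (Pro): third position 4-fold.
Codon 4 CCU (Pro): third position 4-fold.
Codon 5 GCU (Ala): third position 4-fold.
Codon 6 GCA (Ala): third position 4-fold.
Codon 7 AGA (Arg): third position 2-fold.
Four-fold degenerate third positions: 4.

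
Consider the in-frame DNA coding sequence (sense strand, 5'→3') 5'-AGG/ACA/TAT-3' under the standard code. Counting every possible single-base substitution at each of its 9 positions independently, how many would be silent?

Codon 1 (AGG, Arg): 2 synonymous substitutions.
Codon 2 (ACA, Thr): 3 synonymous substitutions.
Codon 3 (TAT, Tyr): 1 synonymous substitution.
Total: 2 + 3 + 1 = 6.

6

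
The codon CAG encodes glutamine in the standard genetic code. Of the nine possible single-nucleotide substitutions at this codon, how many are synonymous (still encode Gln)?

1

Position 1: none → 0 synonymous.
Position 2: none → 0 synonymous.
Position 3: CAA → 1 synonymous.
Total: 0 + 0 + 1 = 1.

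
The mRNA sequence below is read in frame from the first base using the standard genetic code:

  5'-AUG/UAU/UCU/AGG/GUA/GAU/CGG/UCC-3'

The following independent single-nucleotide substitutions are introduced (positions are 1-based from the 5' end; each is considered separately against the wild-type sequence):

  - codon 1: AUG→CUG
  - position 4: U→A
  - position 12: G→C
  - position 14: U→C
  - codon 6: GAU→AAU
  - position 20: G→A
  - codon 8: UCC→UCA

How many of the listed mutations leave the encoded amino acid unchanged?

1

Codon 1: AUG (Met) → CUG (Leu) — missense.
Codon 2: UAU (Tyr) → AAU (Asn) — missense.
Codon 4: AGG (Arg) → AGC (Ser) — missense.
Codon 5: GUA (Val) → GCA (Ala) — missense.
Codon 6: GAU (Asp) → AAU (Asn) — missense.
Codon 7: CGG (Arg) → CAG (Gln) — missense.
Codon 8: UCC (Ser) → UCA (Ser) — synonymous.
Synonymous: 1 of 7.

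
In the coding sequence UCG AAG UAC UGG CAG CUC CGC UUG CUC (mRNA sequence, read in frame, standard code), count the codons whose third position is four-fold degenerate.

Codon 1 UCG (Ser): third position 4-fold.
Codon 2 AAG (Lys): third position 2-fold.
Codon 3 UAC (Tyr): third position 2-fold.
Codon 4 UGG (Trp): third position 1-fold.
Codon 5 CAG (Gln): third position 2-fold.
Codon 6 CUC (Leu): third position 4-fold.
Codon 7 CGC (Arg): third position 4-fold.
Codon 8 UUG (Leu): third position 2-fold.
Codon 9 CUC (Leu): third position 4-fold.
Four-fold degenerate third positions: 4.

4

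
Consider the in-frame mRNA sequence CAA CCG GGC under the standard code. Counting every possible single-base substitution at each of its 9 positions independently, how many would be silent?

7

Codon 1 (CAA, Gln): 1 synonymous substitution.
Codon 2 (CCG, Pro): 3 synonymous substitutions.
Codon 3 (GGC, Gly): 3 synonymous substitutions.
Total: 1 + 3 + 3 = 7.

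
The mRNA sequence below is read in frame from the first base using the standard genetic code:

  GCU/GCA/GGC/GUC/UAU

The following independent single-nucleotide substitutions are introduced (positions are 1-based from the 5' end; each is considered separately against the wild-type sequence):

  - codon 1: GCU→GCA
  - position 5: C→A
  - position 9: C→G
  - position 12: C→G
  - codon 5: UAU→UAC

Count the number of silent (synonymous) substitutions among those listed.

4

Codon 1: GCU (Ala) → GCA (Ala) — synonymous.
Codon 2: GCA (Ala) → GAA (Glu) — missense.
Codon 3: GGC (Gly) → GGG (Gly) — synonymous.
Codon 4: GUC (Val) → GUG (Val) — synonymous.
Codon 5: UAU (Tyr) → UAC (Tyr) — synonymous.
Synonymous: 4 of 5.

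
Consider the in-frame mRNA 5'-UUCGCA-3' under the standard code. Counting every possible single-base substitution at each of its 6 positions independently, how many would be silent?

Codon 1 (UUC, Phe): 1 synonymous substitution.
Codon 2 (GCA, Ala): 3 synonymous substitutions.
Total: 1 + 3 = 4.

4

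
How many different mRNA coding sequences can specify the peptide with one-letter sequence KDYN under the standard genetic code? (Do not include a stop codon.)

Lys: 2 codons.
Asp: 2 codons.
Tyr: 2 codons.
Asn: 2 codons.
2 × 2 × 2 × 2 = 16.

16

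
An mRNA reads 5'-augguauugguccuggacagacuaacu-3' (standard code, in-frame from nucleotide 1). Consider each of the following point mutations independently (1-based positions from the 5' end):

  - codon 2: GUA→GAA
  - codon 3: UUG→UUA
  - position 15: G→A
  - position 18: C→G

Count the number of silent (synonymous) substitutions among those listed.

Codon 2: GUA (Val) → GAA (Glu) — missense.
Codon 3: UUG (Leu) → UUA (Leu) — synonymous.
Codon 5: CUG (Leu) → CUA (Leu) — synonymous.
Codon 6: GAC (Asp) → GAG (Glu) — missense.
Synonymous: 2 of 4.

2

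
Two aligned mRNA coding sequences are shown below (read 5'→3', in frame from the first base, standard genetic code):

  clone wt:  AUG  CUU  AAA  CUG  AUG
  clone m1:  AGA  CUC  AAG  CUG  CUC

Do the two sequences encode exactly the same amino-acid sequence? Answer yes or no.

no

Codon 1: AUG Met / AGA Arg — nonsynonymous.
Codon 2: CUU Leu / CUC Leu — synonymous.
Codon 3: AAA Lys / AAG Lys — synonymous.
Codon 4: CUG Leu / CUG Leu — identical.
Codon 5: AUG Met / CUC Leu — nonsynonymous.
Nonsynonymous differences: 2 → different protein.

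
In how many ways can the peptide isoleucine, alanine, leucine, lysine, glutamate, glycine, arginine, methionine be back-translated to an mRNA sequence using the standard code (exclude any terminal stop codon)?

6912

Ile: 3 codons.
Ala: 4 codons.
Leu: 6 codons.
Lys: 2 codons.
Glu: 2 codons.
Gly: 4 codons.
Arg: 6 codons.
Met: 1 codon.
3 × 4 × 6 × 2 × 2 × 4 × 6 × 1 = 6912.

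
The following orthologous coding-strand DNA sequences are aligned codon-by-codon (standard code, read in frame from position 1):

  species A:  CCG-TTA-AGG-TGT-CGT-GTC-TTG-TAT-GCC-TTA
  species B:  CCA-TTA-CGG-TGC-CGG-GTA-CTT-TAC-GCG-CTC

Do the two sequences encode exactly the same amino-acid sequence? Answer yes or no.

Codon 1: CCG Pro / CCA Pro — synonymous.
Codon 2: TTA Leu / TTA Leu — identical.
Codon 3: AGG Arg / CGG Arg — synonymous.
Codon 4: TGT Cys / TGC Cys — synonymous.
Codon 5: CGT Arg / CGG Arg — synonymous.
Codon 6: GTC Val / GTA Val — synonymous.
Codon 7: TTG Leu / CTT Leu — synonymous.
Codon 8: TAT Tyr / TAC Tyr — synonymous.
Codon 9: GCC Ala / GCG Ala — synonymous.
Codon 10: TTA Leu / CTC Leu — synonymous.
Nonsynonymous differences: 0 → same protein.

yes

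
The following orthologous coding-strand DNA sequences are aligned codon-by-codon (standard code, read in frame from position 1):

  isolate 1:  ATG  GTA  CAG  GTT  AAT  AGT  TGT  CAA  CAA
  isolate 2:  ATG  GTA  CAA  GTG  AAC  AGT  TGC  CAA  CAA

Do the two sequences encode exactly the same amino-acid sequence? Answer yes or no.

Codon 1: ATG Met / ATG Met — identical.
Codon 2: GTA Val / GTA Val — identical.
Codon 3: CAG Gln / CAA Gln — synonymous.
Codon 4: GTT Val / GTG Val — synonymous.
Codon 5: AAT Asn / AAC Asn — synonymous.
Codon 6: AGT Ser / AGT Ser — identical.
Codon 7: TGT Cys / TGC Cys — synonymous.
Codon 8: CAA Gln / CAA Gln — identical.
Codon 9: CAA Gln / CAA Gln — identical.
Nonsynonymous differences: 0 → same protein.

yes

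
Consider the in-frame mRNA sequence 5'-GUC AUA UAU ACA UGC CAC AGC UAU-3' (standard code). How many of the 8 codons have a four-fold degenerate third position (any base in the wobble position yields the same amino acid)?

2

Codon 1 GUC (Val): third position 4-fold.
Codon 2 AUA (Ile): third position 3-fold.
Codon 3 UAU (Tyr): third position 2-fold.
Codon 4 ACA (Thr): third position 4-fold.
Codon 5 UGC (Cys): third position 2-fold.
Codon 6 CAC (His): third position 2-fold.
Codon 7 AGC (Ser): third position 2-fold.
Codon 8 UAU (Tyr): third position 2-fold.
Four-fold degenerate third positions: 2.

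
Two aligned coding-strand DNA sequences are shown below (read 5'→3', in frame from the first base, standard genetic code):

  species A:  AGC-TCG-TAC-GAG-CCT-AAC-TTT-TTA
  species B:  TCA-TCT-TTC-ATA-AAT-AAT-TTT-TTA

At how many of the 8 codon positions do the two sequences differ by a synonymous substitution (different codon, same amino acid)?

3

Codon 1: AGC Ser / TCA Ser — synonymous.
Codon 2: TCG Ser / TCT Ser — synonymous.
Codon 3: TAC Tyr / TTC Phe — nonsynonymous.
Codon 4: GAG Glu / ATA Ile — nonsynonymous.
Codon 5: CCT Pro / AAT Asn — nonsynonymous.
Codon 6: AAC Asn / AAT Asn — synonymous.
Codon 7: TTT Phe / TTT Phe — identical.
Codon 8: TTA Leu / TTA Leu — identical.
Synonymous differences: 3.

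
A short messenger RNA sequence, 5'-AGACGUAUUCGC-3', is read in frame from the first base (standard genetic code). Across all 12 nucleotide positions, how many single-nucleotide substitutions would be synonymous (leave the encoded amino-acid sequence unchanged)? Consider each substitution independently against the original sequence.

Codon 1 (AGA, Arg): 2 synonymous substitutions.
Codon 2 (CGU, Arg): 3 synonymous substitutions.
Codon 3 (AUU, Ile): 2 synonymous substitutions.
Codon 4 (CGC, Arg): 3 synonymous substitutions.
Total: 2 + 3 + 2 + 3 = 10.

10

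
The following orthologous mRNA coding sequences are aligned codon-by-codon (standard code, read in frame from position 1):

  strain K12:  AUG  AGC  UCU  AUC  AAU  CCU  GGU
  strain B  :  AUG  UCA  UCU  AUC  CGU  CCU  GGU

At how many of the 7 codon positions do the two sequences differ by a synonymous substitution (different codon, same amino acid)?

1

Codon 1: AUG Met / AUG Met — identical.
Codon 2: AGC Ser / UCA Ser — synonymous.
Codon 3: UCU Ser / UCU Ser — identical.
Codon 4: AUC Ile / AUC Ile — identical.
Codon 5: AAU Asn / CGU Arg — nonsynonymous.
Codon 6: CCU Pro / CCU Pro — identical.
Codon 7: GGU Gly / GGU Gly — identical.
Synonymous differences: 1.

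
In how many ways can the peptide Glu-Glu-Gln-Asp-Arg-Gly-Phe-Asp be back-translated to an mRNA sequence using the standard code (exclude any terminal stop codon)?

1536

Glu: 2 codons.
Glu: 2 codons.
Gln: 2 codons.
Asp: 2 codons.
Arg: 6 codons.
Gly: 4 codons.
Phe: 2 codons.
Asp: 2 codons.
2 × 2 × 2 × 2 × 6 × 4 × 2 × 2 = 1536.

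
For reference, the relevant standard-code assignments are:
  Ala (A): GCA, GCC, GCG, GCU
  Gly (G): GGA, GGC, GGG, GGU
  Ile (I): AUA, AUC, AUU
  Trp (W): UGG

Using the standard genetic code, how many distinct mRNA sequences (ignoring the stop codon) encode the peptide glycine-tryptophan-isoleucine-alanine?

48

Gly: 4 codons.
Trp: 1 codon.
Ile: 3 codons.
Ala: 4 codons.
4 × 1 × 3 × 4 = 48.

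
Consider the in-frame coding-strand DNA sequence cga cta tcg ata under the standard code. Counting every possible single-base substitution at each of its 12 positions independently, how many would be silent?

Codon 1 (CGA, Arg): 4 synonymous substitutions.
Codon 2 (CTA, Leu): 4 synonymous substitutions.
Codon 3 (TCG, Ser): 3 synonymous substitutions.
Codon 4 (ATA, Ile): 2 synonymous substitutions.
Total: 4 + 4 + 3 + 2 = 13.

13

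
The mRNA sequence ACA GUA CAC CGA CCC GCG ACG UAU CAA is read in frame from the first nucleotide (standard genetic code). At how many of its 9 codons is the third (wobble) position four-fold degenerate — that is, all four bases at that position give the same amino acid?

6

Codon 1 ACA (Thr): third position 4-fold.
Codon 2 GUA (Val): third position 4-fold.
Codon 3 CAC (His): third position 2-fold.
Codon 4 CGA (Arg): third position 4-fold.
Codon 5 CCC (Pro): third position 4-fold.
Codon 6 GCG (Ala): third position 4-fold.
Codon 7 ACG (Thr): third position 4-fold.
Codon 8 UAU (Tyr): third position 2-fold.
Codon 9 CAA (Gln): third position 2-fold.
Four-fold degenerate third positions: 6.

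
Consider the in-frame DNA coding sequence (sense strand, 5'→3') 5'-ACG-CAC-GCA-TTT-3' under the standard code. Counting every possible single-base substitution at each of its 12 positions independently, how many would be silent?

Codon 1 (ACG, Thr): 3 synonymous substitutions.
Codon 2 (CAC, His): 1 synonymous substitution.
Codon 3 (GCA, Ala): 3 synonymous substitutions.
Codon 4 (TTT, Phe): 1 synonymous substitution.
Total: 3 + 1 + 3 + 1 = 8.

8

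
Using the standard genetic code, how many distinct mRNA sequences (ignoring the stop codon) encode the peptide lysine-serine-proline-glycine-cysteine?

384

Lys: 2 codons.
Ser: 6 codons.
Pro: 4 codons.
Gly: 4 codons.
Cys: 2 codons.
2 × 6 × 4 × 4 × 2 = 384.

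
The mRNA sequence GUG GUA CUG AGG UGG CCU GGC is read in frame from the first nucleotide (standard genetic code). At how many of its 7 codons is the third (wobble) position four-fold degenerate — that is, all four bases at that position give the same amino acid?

Codon 1 GUG (Val): third position 4-fold.
Codon 2 GUA (Val): third position 4-fold.
Codon 3 CUG (Leu): third position 4-fold.
Codon 4 AGG (Arg): third position 2-fold.
Codon 5 UGG (Trp): third position 1-fold.
Codon 6 CCU (Pro): third position 4-fold.
Codon 7 GGC (Gly): third position 4-fold.
Four-fold degenerate third positions: 5.

5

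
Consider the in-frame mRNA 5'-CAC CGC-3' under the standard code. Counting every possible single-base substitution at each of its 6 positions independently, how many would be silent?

Codon 1 (CAC, His): 1 synonymous substitution.
Codon 2 (CGC, Arg): 3 synonymous substitutions.
Total: 1 + 3 = 4.

4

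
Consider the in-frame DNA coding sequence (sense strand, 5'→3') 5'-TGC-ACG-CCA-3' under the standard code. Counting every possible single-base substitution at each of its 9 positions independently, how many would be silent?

7

Codon 1 (TGC, Cys): 1 synonymous substitution.
Codon 2 (ACG, Thr): 3 synonymous substitutions.
Codon 3 (CCA, Pro): 3 synonymous substitutions.
Total: 1 + 3 + 3 = 7.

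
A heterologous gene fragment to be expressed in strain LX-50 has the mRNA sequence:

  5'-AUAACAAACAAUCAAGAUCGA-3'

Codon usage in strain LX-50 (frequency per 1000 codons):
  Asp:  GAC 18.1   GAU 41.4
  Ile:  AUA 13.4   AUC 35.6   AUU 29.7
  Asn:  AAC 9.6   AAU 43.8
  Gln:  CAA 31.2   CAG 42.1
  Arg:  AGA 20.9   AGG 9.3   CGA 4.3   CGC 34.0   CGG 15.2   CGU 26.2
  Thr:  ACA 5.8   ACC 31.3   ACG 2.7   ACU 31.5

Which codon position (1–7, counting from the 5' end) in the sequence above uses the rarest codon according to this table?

7

Codon 1 AUA (Ile): 13.4 per 1000.
Codon 2 ACA (Thr): 5.8 per 1000.
Codon 3 AAC (Asn): 9.6 per 1000.
Codon 4 AAU (Asn): 43.8 per 1000.
Codon 5 CAA (Gln): 31.2 per 1000.
Codon 6 GAU (Asp): 41.4 per 1000.
Codon 7 CGA (Arg): 4.3 per 1000.
Lowest frequency is 4.3 at codon 7.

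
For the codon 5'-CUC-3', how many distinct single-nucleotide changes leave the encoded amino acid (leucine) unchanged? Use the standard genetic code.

3

Position 1: none → 0 synonymous.
Position 2: none → 0 synonymous.
Position 3: CUU, CUA, CUG → 3 synonymous.
Total: 0 + 0 + 3 = 3.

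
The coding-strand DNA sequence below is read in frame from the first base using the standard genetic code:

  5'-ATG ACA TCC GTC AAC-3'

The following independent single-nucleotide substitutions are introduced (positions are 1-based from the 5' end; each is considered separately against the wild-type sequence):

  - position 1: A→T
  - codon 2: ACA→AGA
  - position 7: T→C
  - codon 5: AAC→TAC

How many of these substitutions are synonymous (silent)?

0

Codon 1: ATG (Met) → TTG (Leu) — missense.
Codon 2: ACA (Thr) → AGA (Arg) — missense.
Codon 3: TCC (Ser) → CCC (Pro) — missense.
Codon 5: AAC (Asn) → TAC (Tyr) — missense.
Synonymous: 0 of 4.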